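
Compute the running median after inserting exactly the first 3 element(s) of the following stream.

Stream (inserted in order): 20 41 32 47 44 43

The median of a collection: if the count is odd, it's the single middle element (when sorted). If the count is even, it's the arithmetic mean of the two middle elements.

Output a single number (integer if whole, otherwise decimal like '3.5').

Answer: 32

Derivation:
Step 1: insert 20 -> lo=[20] (size 1, max 20) hi=[] (size 0) -> median=20
Step 2: insert 41 -> lo=[20] (size 1, max 20) hi=[41] (size 1, min 41) -> median=30.5
Step 3: insert 32 -> lo=[20, 32] (size 2, max 32) hi=[41] (size 1, min 41) -> median=32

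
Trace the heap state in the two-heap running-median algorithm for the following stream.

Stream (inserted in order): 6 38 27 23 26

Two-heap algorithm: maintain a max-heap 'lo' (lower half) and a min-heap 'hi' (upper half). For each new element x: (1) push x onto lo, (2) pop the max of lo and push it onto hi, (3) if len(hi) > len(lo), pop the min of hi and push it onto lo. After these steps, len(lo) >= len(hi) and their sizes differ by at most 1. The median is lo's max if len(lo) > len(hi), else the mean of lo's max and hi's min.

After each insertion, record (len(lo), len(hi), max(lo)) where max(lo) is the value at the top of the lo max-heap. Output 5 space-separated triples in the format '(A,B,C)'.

Step 1: insert 6 -> lo=[6] hi=[] -> (len(lo)=1, len(hi)=0, max(lo)=6)
Step 2: insert 38 -> lo=[6] hi=[38] -> (len(lo)=1, len(hi)=1, max(lo)=6)
Step 3: insert 27 -> lo=[6, 27] hi=[38] -> (len(lo)=2, len(hi)=1, max(lo)=27)
Step 4: insert 23 -> lo=[6, 23] hi=[27, 38] -> (len(lo)=2, len(hi)=2, max(lo)=23)
Step 5: insert 26 -> lo=[6, 23, 26] hi=[27, 38] -> (len(lo)=3, len(hi)=2, max(lo)=26)

Answer: (1,0,6) (1,1,6) (2,1,27) (2,2,23) (3,2,26)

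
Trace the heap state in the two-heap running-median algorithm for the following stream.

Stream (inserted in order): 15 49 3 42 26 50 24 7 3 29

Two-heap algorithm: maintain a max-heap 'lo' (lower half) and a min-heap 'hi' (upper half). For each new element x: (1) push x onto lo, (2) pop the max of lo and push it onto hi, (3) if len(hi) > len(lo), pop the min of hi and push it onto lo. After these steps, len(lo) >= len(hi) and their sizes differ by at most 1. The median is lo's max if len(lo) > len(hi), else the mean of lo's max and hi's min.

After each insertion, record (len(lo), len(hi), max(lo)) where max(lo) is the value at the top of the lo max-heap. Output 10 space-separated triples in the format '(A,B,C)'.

Answer: (1,0,15) (1,1,15) (2,1,15) (2,2,15) (3,2,26) (3,3,26) (4,3,26) (4,4,24) (5,4,24) (5,5,24)

Derivation:
Step 1: insert 15 -> lo=[15] hi=[] -> (len(lo)=1, len(hi)=0, max(lo)=15)
Step 2: insert 49 -> lo=[15] hi=[49] -> (len(lo)=1, len(hi)=1, max(lo)=15)
Step 3: insert 3 -> lo=[3, 15] hi=[49] -> (len(lo)=2, len(hi)=1, max(lo)=15)
Step 4: insert 42 -> lo=[3, 15] hi=[42, 49] -> (len(lo)=2, len(hi)=2, max(lo)=15)
Step 5: insert 26 -> lo=[3, 15, 26] hi=[42, 49] -> (len(lo)=3, len(hi)=2, max(lo)=26)
Step 6: insert 50 -> lo=[3, 15, 26] hi=[42, 49, 50] -> (len(lo)=3, len(hi)=3, max(lo)=26)
Step 7: insert 24 -> lo=[3, 15, 24, 26] hi=[42, 49, 50] -> (len(lo)=4, len(hi)=3, max(lo)=26)
Step 8: insert 7 -> lo=[3, 7, 15, 24] hi=[26, 42, 49, 50] -> (len(lo)=4, len(hi)=4, max(lo)=24)
Step 9: insert 3 -> lo=[3, 3, 7, 15, 24] hi=[26, 42, 49, 50] -> (len(lo)=5, len(hi)=4, max(lo)=24)
Step 10: insert 29 -> lo=[3, 3, 7, 15, 24] hi=[26, 29, 42, 49, 50] -> (len(lo)=5, len(hi)=5, max(lo)=24)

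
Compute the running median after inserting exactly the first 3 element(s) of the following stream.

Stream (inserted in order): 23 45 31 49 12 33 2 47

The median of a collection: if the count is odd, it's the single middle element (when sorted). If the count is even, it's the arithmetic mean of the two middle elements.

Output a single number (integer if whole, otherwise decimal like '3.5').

Answer: 31

Derivation:
Step 1: insert 23 -> lo=[23] (size 1, max 23) hi=[] (size 0) -> median=23
Step 2: insert 45 -> lo=[23] (size 1, max 23) hi=[45] (size 1, min 45) -> median=34
Step 3: insert 31 -> lo=[23, 31] (size 2, max 31) hi=[45] (size 1, min 45) -> median=31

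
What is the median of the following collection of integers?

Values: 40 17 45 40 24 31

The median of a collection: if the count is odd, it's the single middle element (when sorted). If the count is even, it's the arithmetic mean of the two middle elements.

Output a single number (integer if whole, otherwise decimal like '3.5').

Answer: 35.5

Derivation:
Step 1: insert 40 -> lo=[40] (size 1, max 40) hi=[] (size 0) -> median=40
Step 2: insert 17 -> lo=[17] (size 1, max 17) hi=[40] (size 1, min 40) -> median=28.5
Step 3: insert 45 -> lo=[17, 40] (size 2, max 40) hi=[45] (size 1, min 45) -> median=40
Step 4: insert 40 -> lo=[17, 40] (size 2, max 40) hi=[40, 45] (size 2, min 40) -> median=40
Step 5: insert 24 -> lo=[17, 24, 40] (size 3, max 40) hi=[40, 45] (size 2, min 40) -> median=40
Step 6: insert 31 -> lo=[17, 24, 31] (size 3, max 31) hi=[40, 40, 45] (size 3, min 40) -> median=35.5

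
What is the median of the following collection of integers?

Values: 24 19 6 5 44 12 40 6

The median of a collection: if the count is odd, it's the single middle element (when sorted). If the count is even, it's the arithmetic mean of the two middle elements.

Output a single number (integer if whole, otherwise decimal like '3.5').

Answer: 15.5

Derivation:
Step 1: insert 24 -> lo=[24] (size 1, max 24) hi=[] (size 0) -> median=24
Step 2: insert 19 -> lo=[19] (size 1, max 19) hi=[24] (size 1, min 24) -> median=21.5
Step 3: insert 6 -> lo=[6, 19] (size 2, max 19) hi=[24] (size 1, min 24) -> median=19
Step 4: insert 5 -> lo=[5, 6] (size 2, max 6) hi=[19, 24] (size 2, min 19) -> median=12.5
Step 5: insert 44 -> lo=[5, 6, 19] (size 3, max 19) hi=[24, 44] (size 2, min 24) -> median=19
Step 6: insert 12 -> lo=[5, 6, 12] (size 3, max 12) hi=[19, 24, 44] (size 3, min 19) -> median=15.5
Step 7: insert 40 -> lo=[5, 6, 12, 19] (size 4, max 19) hi=[24, 40, 44] (size 3, min 24) -> median=19
Step 8: insert 6 -> lo=[5, 6, 6, 12] (size 4, max 12) hi=[19, 24, 40, 44] (size 4, min 19) -> median=15.5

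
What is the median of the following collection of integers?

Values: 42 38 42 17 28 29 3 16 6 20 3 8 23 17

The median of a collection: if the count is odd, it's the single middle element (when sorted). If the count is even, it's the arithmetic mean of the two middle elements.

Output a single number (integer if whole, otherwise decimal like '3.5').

Answer: 18.5

Derivation:
Step 1: insert 42 -> lo=[42] (size 1, max 42) hi=[] (size 0) -> median=42
Step 2: insert 38 -> lo=[38] (size 1, max 38) hi=[42] (size 1, min 42) -> median=40
Step 3: insert 42 -> lo=[38, 42] (size 2, max 42) hi=[42] (size 1, min 42) -> median=42
Step 4: insert 17 -> lo=[17, 38] (size 2, max 38) hi=[42, 42] (size 2, min 42) -> median=40
Step 5: insert 28 -> lo=[17, 28, 38] (size 3, max 38) hi=[42, 42] (size 2, min 42) -> median=38
Step 6: insert 29 -> lo=[17, 28, 29] (size 3, max 29) hi=[38, 42, 42] (size 3, min 38) -> median=33.5
Step 7: insert 3 -> lo=[3, 17, 28, 29] (size 4, max 29) hi=[38, 42, 42] (size 3, min 38) -> median=29
Step 8: insert 16 -> lo=[3, 16, 17, 28] (size 4, max 28) hi=[29, 38, 42, 42] (size 4, min 29) -> median=28.5
Step 9: insert 6 -> lo=[3, 6, 16, 17, 28] (size 5, max 28) hi=[29, 38, 42, 42] (size 4, min 29) -> median=28
Step 10: insert 20 -> lo=[3, 6, 16, 17, 20] (size 5, max 20) hi=[28, 29, 38, 42, 42] (size 5, min 28) -> median=24
Step 11: insert 3 -> lo=[3, 3, 6, 16, 17, 20] (size 6, max 20) hi=[28, 29, 38, 42, 42] (size 5, min 28) -> median=20
Step 12: insert 8 -> lo=[3, 3, 6, 8, 16, 17] (size 6, max 17) hi=[20, 28, 29, 38, 42, 42] (size 6, min 20) -> median=18.5
Step 13: insert 23 -> lo=[3, 3, 6, 8, 16, 17, 20] (size 7, max 20) hi=[23, 28, 29, 38, 42, 42] (size 6, min 23) -> median=20
Step 14: insert 17 -> lo=[3, 3, 6, 8, 16, 17, 17] (size 7, max 17) hi=[20, 23, 28, 29, 38, 42, 42] (size 7, min 20) -> median=18.5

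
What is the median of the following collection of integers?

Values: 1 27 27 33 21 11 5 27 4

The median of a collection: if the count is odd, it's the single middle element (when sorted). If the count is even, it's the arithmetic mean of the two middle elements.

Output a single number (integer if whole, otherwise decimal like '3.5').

Answer: 21

Derivation:
Step 1: insert 1 -> lo=[1] (size 1, max 1) hi=[] (size 0) -> median=1
Step 2: insert 27 -> lo=[1] (size 1, max 1) hi=[27] (size 1, min 27) -> median=14
Step 3: insert 27 -> lo=[1, 27] (size 2, max 27) hi=[27] (size 1, min 27) -> median=27
Step 4: insert 33 -> lo=[1, 27] (size 2, max 27) hi=[27, 33] (size 2, min 27) -> median=27
Step 5: insert 21 -> lo=[1, 21, 27] (size 3, max 27) hi=[27, 33] (size 2, min 27) -> median=27
Step 6: insert 11 -> lo=[1, 11, 21] (size 3, max 21) hi=[27, 27, 33] (size 3, min 27) -> median=24
Step 7: insert 5 -> lo=[1, 5, 11, 21] (size 4, max 21) hi=[27, 27, 33] (size 3, min 27) -> median=21
Step 8: insert 27 -> lo=[1, 5, 11, 21] (size 4, max 21) hi=[27, 27, 27, 33] (size 4, min 27) -> median=24
Step 9: insert 4 -> lo=[1, 4, 5, 11, 21] (size 5, max 21) hi=[27, 27, 27, 33] (size 4, min 27) -> median=21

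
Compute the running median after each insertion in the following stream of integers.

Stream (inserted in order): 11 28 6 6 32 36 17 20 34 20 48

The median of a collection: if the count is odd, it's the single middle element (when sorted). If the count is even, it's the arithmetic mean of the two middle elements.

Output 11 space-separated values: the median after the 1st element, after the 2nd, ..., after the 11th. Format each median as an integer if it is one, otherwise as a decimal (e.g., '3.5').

Step 1: insert 11 -> lo=[11] (size 1, max 11) hi=[] (size 0) -> median=11
Step 2: insert 28 -> lo=[11] (size 1, max 11) hi=[28] (size 1, min 28) -> median=19.5
Step 3: insert 6 -> lo=[6, 11] (size 2, max 11) hi=[28] (size 1, min 28) -> median=11
Step 4: insert 6 -> lo=[6, 6] (size 2, max 6) hi=[11, 28] (size 2, min 11) -> median=8.5
Step 5: insert 32 -> lo=[6, 6, 11] (size 3, max 11) hi=[28, 32] (size 2, min 28) -> median=11
Step 6: insert 36 -> lo=[6, 6, 11] (size 3, max 11) hi=[28, 32, 36] (size 3, min 28) -> median=19.5
Step 7: insert 17 -> lo=[6, 6, 11, 17] (size 4, max 17) hi=[28, 32, 36] (size 3, min 28) -> median=17
Step 8: insert 20 -> lo=[6, 6, 11, 17] (size 4, max 17) hi=[20, 28, 32, 36] (size 4, min 20) -> median=18.5
Step 9: insert 34 -> lo=[6, 6, 11, 17, 20] (size 5, max 20) hi=[28, 32, 34, 36] (size 4, min 28) -> median=20
Step 10: insert 20 -> lo=[6, 6, 11, 17, 20] (size 5, max 20) hi=[20, 28, 32, 34, 36] (size 5, min 20) -> median=20
Step 11: insert 48 -> lo=[6, 6, 11, 17, 20, 20] (size 6, max 20) hi=[28, 32, 34, 36, 48] (size 5, min 28) -> median=20

Answer: 11 19.5 11 8.5 11 19.5 17 18.5 20 20 20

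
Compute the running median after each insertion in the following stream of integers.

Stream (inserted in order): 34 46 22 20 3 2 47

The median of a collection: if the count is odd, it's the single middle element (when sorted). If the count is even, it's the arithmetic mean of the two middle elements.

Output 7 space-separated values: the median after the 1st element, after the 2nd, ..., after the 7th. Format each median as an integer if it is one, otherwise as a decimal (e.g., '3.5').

Step 1: insert 34 -> lo=[34] (size 1, max 34) hi=[] (size 0) -> median=34
Step 2: insert 46 -> lo=[34] (size 1, max 34) hi=[46] (size 1, min 46) -> median=40
Step 3: insert 22 -> lo=[22, 34] (size 2, max 34) hi=[46] (size 1, min 46) -> median=34
Step 4: insert 20 -> lo=[20, 22] (size 2, max 22) hi=[34, 46] (size 2, min 34) -> median=28
Step 5: insert 3 -> lo=[3, 20, 22] (size 3, max 22) hi=[34, 46] (size 2, min 34) -> median=22
Step 6: insert 2 -> lo=[2, 3, 20] (size 3, max 20) hi=[22, 34, 46] (size 3, min 22) -> median=21
Step 7: insert 47 -> lo=[2, 3, 20, 22] (size 4, max 22) hi=[34, 46, 47] (size 3, min 34) -> median=22

Answer: 34 40 34 28 22 21 22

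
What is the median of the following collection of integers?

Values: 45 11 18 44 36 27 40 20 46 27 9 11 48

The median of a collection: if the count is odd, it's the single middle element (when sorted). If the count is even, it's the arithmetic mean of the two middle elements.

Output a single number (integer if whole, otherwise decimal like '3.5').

Step 1: insert 45 -> lo=[45] (size 1, max 45) hi=[] (size 0) -> median=45
Step 2: insert 11 -> lo=[11] (size 1, max 11) hi=[45] (size 1, min 45) -> median=28
Step 3: insert 18 -> lo=[11, 18] (size 2, max 18) hi=[45] (size 1, min 45) -> median=18
Step 4: insert 44 -> lo=[11, 18] (size 2, max 18) hi=[44, 45] (size 2, min 44) -> median=31
Step 5: insert 36 -> lo=[11, 18, 36] (size 3, max 36) hi=[44, 45] (size 2, min 44) -> median=36
Step 6: insert 27 -> lo=[11, 18, 27] (size 3, max 27) hi=[36, 44, 45] (size 3, min 36) -> median=31.5
Step 7: insert 40 -> lo=[11, 18, 27, 36] (size 4, max 36) hi=[40, 44, 45] (size 3, min 40) -> median=36
Step 8: insert 20 -> lo=[11, 18, 20, 27] (size 4, max 27) hi=[36, 40, 44, 45] (size 4, min 36) -> median=31.5
Step 9: insert 46 -> lo=[11, 18, 20, 27, 36] (size 5, max 36) hi=[40, 44, 45, 46] (size 4, min 40) -> median=36
Step 10: insert 27 -> lo=[11, 18, 20, 27, 27] (size 5, max 27) hi=[36, 40, 44, 45, 46] (size 5, min 36) -> median=31.5
Step 11: insert 9 -> lo=[9, 11, 18, 20, 27, 27] (size 6, max 27) hi=[36, 40, 44, 45, 46] (size 5, min 36) -> median=27
Step 12: insert 11 -> lo=[9, 11, 11, 18, 20, 27] (size 6, max 27) hi=[27, 36, 40, 44, 45, 46] (size 6, min 27) -> median=27
Step 13: insert 48 -> lo=[9, 11, 11, 18, 20, 27, 27] (size 7, max 27) hi=[36, 40, 44, 45, 46, 48] (size 6, min 36) -> median=27

Answer: 27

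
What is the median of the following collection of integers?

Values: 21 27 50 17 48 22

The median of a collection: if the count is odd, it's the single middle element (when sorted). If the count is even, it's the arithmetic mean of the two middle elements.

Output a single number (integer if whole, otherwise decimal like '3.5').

Answer: 24.5

Derivation:
Step 1: insert 21 -> lo=[21] (size 1, max 21) hi=[] (size 0) -> median=21
Step 2: insert 27 -> lo=[21] (size 1, max 21) hi=[27] (size 1, min 27) -> median=24
Step 3: insert 50 -> lo=[21, 27] (size 2, max 27) hi=[50] (size 1, min 50) -> median=27
Step 4: insert 17 -> lo=[17, 21] (size 2, max 21) hi=[27, 50] (size 2, min 27) -> median=24
Step 5: insert 48 -> lo=[17, 21, 27] (size 3, max 27) hi=[48, 50] (size 2, min 48) -> median=27
Step 6: insert 22 -> lo=[17, 21, 22] (size 3, max 22) hi=[27, 48, 50] (size 3, min 27) -> median=24.5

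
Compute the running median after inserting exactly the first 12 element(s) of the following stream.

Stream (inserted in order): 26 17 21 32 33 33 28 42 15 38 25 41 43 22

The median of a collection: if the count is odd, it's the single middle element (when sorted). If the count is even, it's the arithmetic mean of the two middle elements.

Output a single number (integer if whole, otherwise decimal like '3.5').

Answer: 30

Derivation:
Step 1: insert 26 -> lo=[26] (size 1, max 26) hi=[] (size 0) -> median=26
Step 2: insert 17 -> lo=[17] (size 1, max 17) hi=[26] (size 1, min 26) -> median=21.5
Step 3: insert 21 -> lo=[17, 21] (size 2, max 21) hi=[26] (size 1, min 26) -> median=21
Step 4: insert 32 -> lo=[17, 21] (size 2, max 21) hi=[26, 32] (size 2, min 26) -> median=23.5
Step 5: insert 33 -> lo=[17, 21, 26] (size 3, max 26) hi=[32, 33] (size 2, min 32) -> median=26
Step 6: insert 33 -> lo=[17, 21, 26] (size 3, max 26) hi=[32, 33, 33] (size 3, min 32) -> median=29
Step 7: insert 28 -> lo=[17, 21, 26, 28] (size 4, max 28) hi=[32, 33, 33] (size 3, min 32) -> median=28
Step 8: insert 42 -> lo=[17, 21, 26, 28] (size 4, max 28) hi=[32, 33, 33, 42] (size 4, min 32) -> median=30
Step 9: insert 15 -> lo=[15, 17, 21, 26, 28] (size 5, max 28) hi=[32, 33, 33, 42] (size 4, min 32) -> median=28
Step 10: insert 38 -> lo=[15, 17, 21, 26, 28] (size 5, max 28) hi=[32, 33, 33, 38, 42] (size 5, min 32) -> median=30
Step 11: insert 25 -> lo=[15, 17, 21, 25, 26, 28] (size 6, max 28) hi=[32, 33, 33, 38, 42] (size 5, min 32) -> median=28
Step 12: insert 41 -> lo=[15, 17, 21, 25, 26, 28] (size 6, max 28) hi=[32, 33, 33, 38, 41, 42] (size 6, min 32) -> median=30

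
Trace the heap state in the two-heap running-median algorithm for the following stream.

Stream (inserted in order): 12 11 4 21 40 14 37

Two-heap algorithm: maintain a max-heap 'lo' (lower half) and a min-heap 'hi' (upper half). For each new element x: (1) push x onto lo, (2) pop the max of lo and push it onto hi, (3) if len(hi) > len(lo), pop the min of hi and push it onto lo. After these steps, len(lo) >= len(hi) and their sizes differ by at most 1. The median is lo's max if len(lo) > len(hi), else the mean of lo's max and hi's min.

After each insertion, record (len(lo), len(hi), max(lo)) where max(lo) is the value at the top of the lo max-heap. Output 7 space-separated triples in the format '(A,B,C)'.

Answer: (1,0,12) (1,1,11) (2,1,11) (2,2,11) (3,2,12) (3,3,12) (4,3,14)

Derivation:
Step 1: insert 12 -> lo=[12] hi=[] -> (len(lo)=1, len(hi)=0, max(lo)=12)
Step 2: insert 11 -> lo=[11] hi=[12] -> (len(lo)=1, len(hi)=1, max(lo)=11)
Step 3: insert 4 -> lo=[4, 11] hi=[12] -> (len(lo)=2, len(hi)=1, max(lo)=11)
Step 4: insert 21 -> lo=[4, 11] hi=[12, 21] -> (len(lo)=2, len(hi)=2, max(lo)=11)
Step 5: insert 40 -> lo=[4, 11, 12] hi=[21, 40] -> (len(lo)=3, len(hi)=2, max(lo)=12)
Step 6: insert 14 -> lo=[4, 11, 12] hi=[14, 21, 40] -> (len(lo)=3, len(hi)=3, max(lo)=12)
Step 7: insert 37 -> lo=[4, 11, 12, 14] hi=[21, 37, 40] -> (len(lo)=4, len(hi)=3, max(lo)=14)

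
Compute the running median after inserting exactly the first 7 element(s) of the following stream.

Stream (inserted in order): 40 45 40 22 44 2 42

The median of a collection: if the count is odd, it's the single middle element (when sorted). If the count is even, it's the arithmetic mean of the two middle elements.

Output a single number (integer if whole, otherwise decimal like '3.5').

Step 1: insert 40 -> lo=[40] (size 1, max 40) hi=[] (size 0) -> median=40
Step 2: insert 45 -> lo=[40] (size 1, max 40) hi=[45] (size 1, min 45) -> median=42.5
Step 3: insert 40 -> lo=[40, 40] (size 2, max 40) hi=[45] (size 1, min 45) -> median=40
Step 4: insert 22 -> lo=[22, 40] (size 2, max 40) hi=[40, 45] (size 2, min 40) -> median=40
Step 5: insert 44 -> lo=[22, 40, 40] (size 3, max 40) hi=[44, 45] (size 2, min 44) -> median=40
Step 6: insert 2 -> lo=[2, 22, 40] (size 3, max 40) hi=[40, 44, 45] (size 3, min 40) -> median=40
Step 7: insert 42 -> lo=[2, 22, 40, 40] (size 4, max 40) hi=[42, 44, 45] (size 3, min 42) -> median=40

Answer: 40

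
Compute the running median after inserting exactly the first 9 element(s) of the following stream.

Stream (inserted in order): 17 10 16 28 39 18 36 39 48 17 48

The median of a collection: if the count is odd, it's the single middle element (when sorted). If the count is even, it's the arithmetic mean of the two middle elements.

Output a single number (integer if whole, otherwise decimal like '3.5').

Answer: 28

Derivation:
Step 1: insert 17 -> lo=[17] (size 1, max 17) hi=[] (size 0) -> median=17
Step 2: insert 10 -> lo=[10] (size 1, max 10) hi=[17] (size 1, min 17) -> median=13.5
Step 3: insert 16 -> lo=[10, 16] (size 2, max 16) hi=[17] (size 1, min 17) -> median=16
Step 4: insert 28 -> lo=[10, 16] (size 2, max 16) hi=[17, 28] (size 2, min 17) -> median=16.5
Step 5: insert 39 -> lo=[10, 16, 17] (size 3, max 17) hi=[28, 39] (size 2, min 28) -> median=17
Step 6: insert 18 -> lo=[10, 16, 17] (size 3, max 17) hi=[18, 28, 39] (size 3, min 18) -> median=17.5
Step 7: insert 36 -> lo=[10, 16, 17, 18] (size 4, max 18) hi=[28, 36, 39] (size 3, min 28) -> median=18
Step 8: insert 39 -> lo=[10, 16, 17, 18] (size 4, max 18) hi=[28, 36, 39, 39] (size 4, min 28) -> median=23
Step 9: insert 48 -> lo=[10, 16, 17, 18, 28] (size 5, max 28) hi=[36, 39, 39, 48] (size 4, min 36) -> median=28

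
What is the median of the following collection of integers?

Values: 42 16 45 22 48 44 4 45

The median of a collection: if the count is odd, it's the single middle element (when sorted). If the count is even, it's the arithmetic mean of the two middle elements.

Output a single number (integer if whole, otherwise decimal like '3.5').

Answer: 43

Derivation:
Step 1: insert 42 -> lo=[42] (size 1, max 42) hi=[] (size 0) -> median=42
Step 2: insert 16 -> lo=[16] (size 1, max 16) hi=[42] (size 1, min 42) -> median=29
Step 3: insert 45 -> lo=[16, 42] (size 2, max 42) hi=[45] (size 1, min 45) -> median=42
Step 4: insert 22 -> lo=[16, 22] (size 2, max 22) hi=[42, 45] (size 2, min 42) -> median=32
Step 5: insert 48 -> lo=[16, 22, 42] (size 3, max 42) hi=[45, 48] (size 2, min 45) -> median=42
Step 6: insert 44 -> lo=[16, 22, 42] (size 3, max 42) hi=[44, 45, 48] (size 3, min 44) -> median=43
Step 7: insert 4 -> lo=[4, 16, 22, 42] (size 4, max 42) hi=[44, 45, 48] (size 3, min 44) -> median=42
Step 8: insert 45 -> lo=[4, 16, 22, 42] (size 4, max 42) hi=[44, 45, 45, 48] (size 4, min 44) -> median=43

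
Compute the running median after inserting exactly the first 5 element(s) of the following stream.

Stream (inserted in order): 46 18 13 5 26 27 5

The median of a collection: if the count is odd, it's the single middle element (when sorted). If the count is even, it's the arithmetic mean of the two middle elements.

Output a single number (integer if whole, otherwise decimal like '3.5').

Step 1: insert 46 -> lo=[46] (size 1, max 46) hi=[] (size 0) -> median=46
Step 2: insert 18 -> lo=[18] (size 1, max 18) hi=[46] (size 1, min 46) -> median=32
Step 3: insert 13 -> lo=[13, 18] (size 2, max 18) hi=[46] (size 1, min 46) -> median=18
Step 4: insert 5 -> lo=[5, 13] (size 2, max 13) hi=[18, 46] (size 2, min 18) -> median=15.5
Step 5: insert 26 -> lo=[5, 13, 18] (size 3, max 18) hi=[26, 46] (size 2, min 26) -> median=18

Answer: 18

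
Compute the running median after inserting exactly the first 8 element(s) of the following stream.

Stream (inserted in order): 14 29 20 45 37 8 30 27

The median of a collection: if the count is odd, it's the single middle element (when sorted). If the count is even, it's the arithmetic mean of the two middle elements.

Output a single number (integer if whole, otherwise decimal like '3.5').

Answer: 28

Derivation:
Step 1: insert 14 -> lo=[14] (size 1, max 14) hi=[] (size 0) -> median=14
Step 2: insert 29 -> lo=[14] (size 1, max 14) hi=[29] (size 1, min 29) -> median=21.5
Step 3: insert 20 -> lo=[14, 20] (size 2, max 20) hi=[29] (size 1, min 29) -> median=20
Step 4: insert 45 -> lo=[14, 20] (size 2, max 20) hi=[29, 45] (size 2, min 29) -> median=24.5
Step 5: insert 37 -> lo=[14, 20, 29] (size 3, max 29) hi=[37, 45] (size 2, min 37) -> median=29
Step 6: insert 8 -> lo=[8, 14, 20] (size 3, max 20) hi=[29, 37, 45] (size 3, min 29) -> median=24.5
Step 7: insert 30 -> lo=[8, 14, 20, 29] (size 4, max 29) hi=[30, 37, 45] (size 3, min 30) -> median=29
Step 8: insert 27 -> lo=[8, 14, 20, 27] (size 4, max 27) hi=[29, 30, 37, 45] (size 4, min 29) -> median=28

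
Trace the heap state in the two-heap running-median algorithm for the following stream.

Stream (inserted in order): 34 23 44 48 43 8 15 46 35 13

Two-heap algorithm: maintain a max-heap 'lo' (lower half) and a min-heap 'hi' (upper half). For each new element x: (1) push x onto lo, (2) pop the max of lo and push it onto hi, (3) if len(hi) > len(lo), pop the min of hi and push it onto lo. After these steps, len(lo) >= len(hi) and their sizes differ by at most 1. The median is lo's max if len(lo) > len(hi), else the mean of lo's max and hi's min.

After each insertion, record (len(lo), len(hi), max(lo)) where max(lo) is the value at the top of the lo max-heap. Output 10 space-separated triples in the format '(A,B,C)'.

Step 1: insert 34 -> lo=[34] hi=[] -> (len(lo)=1, len(hi)=0, max(lo)=34)
Step 2: insert 23 -> lo=[23] hi=[34] -> (len(lo)=1, len(hi)=1, max(lo)=23)
Step 3: insert 44 -> lo=[23, 34] hi=[44] -> (len(lo)=2, len(hi)=1, max(lo)=34)
Step 4: insert 48 -> lo=[23, 34] hi=[44, 48] -> (len(lo)=2, len(hi)=2, max(lo)=34)
Step 5: insert 43 -> lo=[23, 34, 43] hi=[44, 48] -> (len(lo)=3, len(hi)=2, max(lo)=43)
Step 6: insert 8 -> lo=[8, 23, 34] hi=[43, 44, 48] -> (len(lo)=3, len(hi)=3, max(lo)=34)
Step 7: insert 15 -> lo=[8, 15, 23, 34] hi=[43, 44, 48] -> (len(lo)=4, len(hi)=3, max(lo)=34)
Step 8: insert 46 -> lo=[8, 15, 23, 34] hi=[43, 44, 46, 48] -> (len(lo)=4, len(hi)=4, max(lo)=34)
Step 9: insert 35 -> lo=[8, 15, 23, 34, 35] hi=[43, 44, 46, 48] -> (len(lo)=5, len(hi)=4, max(lo)=35)
Step 10: insert 13 -> lo=[8, 13, 15, 23, 34] hi=[35, 43, 44, 46, 48] -> (len(lo)=5, len(hi)=5, max(lo)=34)

Answer: (1,0,34) (1,1,23) (2,1,34) (2,2,34) (3,2,43) (3,3,34) (4,3,34) (4,4,34) (5,4,35) (5,5,34)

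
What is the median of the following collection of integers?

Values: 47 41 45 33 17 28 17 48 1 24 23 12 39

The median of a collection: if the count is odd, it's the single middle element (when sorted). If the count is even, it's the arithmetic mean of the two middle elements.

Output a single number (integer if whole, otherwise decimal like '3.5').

Answer: 28

Derivation:
Step 1: insert 47 -> lo=[47] (size 1, max 47) hi=[] (size 0) -> median=47
Step 2: insert 41 -> lo=[41] (size 1, max 41) hi=[47] (size 1, min 47) -> median=44
Step 3: insert 45 -> lo=[41, 45] (size 2, max 45) hi=[47] (size 1, min 47) -> median=45
Step 4: insert 33 -> lo=[33, 41] (size 2, max 41) hi=[45, 47] (size 2, min 45) -> median=43
Step 5: insert 17 -> lo=[17, 33, 41] (size 3, max 41) hi=[45, 47] (size 2, min 45) -> median=41
Step 6: insert 28 -> lo=[17, 28, 33] (size 3, max 33) hi=[41, 45, 47] (size 3, min 41) -> median=37
Step 7: insert 17 -> lo=[17, 17, 28, 33] (size 4, max 33) hi=[41, 45, 47] (size 3, min 41) -> median=33
Step 8: insert 48 -> lo=[17, 17, 28, 33] (size 4, max 33) hi=[41, 45, 47, 48] (size 4, min 41) -> median=37
Step 9: insert 1 -> lo=[1, 17, 17, 28, 33] (size 5, max 33) hi=[41, 45, 47, 48] (size 4, min 41) -> median=33
Step 10: insert 24 -> lo=[1, 17, 17, 24, 28] (size 5, max 28) hi=[33, 41, 45, 47, 48] (size 5, min 33) -> median=30.5
Step 11: insert 23 -> lo=[1, 17, 17, 23, 24, 28] (size 6, max 28) hi=[33, 41, 45, 47, 48] (size 5, min 33) -> median=28
Step 12: insert 12 -> lo=[1, 12, 17, 17, 23, 24] (size 6, max 24) hi=[28, 33, 41, 45, 47, 48] (size 6, min 28) -> median=26
Step 13: insert 39 -> lo=[1, 12, 17, 17, 23, 24, 28] (size 7, max 28) hi=[33, 39, 41, 45, 47, 48] (size 6, min 33) -> median=28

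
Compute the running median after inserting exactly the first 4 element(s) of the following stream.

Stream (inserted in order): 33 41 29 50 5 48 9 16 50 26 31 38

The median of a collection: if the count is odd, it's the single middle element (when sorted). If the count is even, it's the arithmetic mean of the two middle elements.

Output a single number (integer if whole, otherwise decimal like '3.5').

Answer: 37

Derivation:
Step 1: insert 33 -> lo=[33] (size 1, max 33) hi=[] (size 0) -> median=33
Step 2: insert 41 -> lo=[33] (size 1, max 33) hi=[41] (size 1, min 41) -> median=37
Step 3: insert 29 -> lo=[29, 33] (size 2, max 33) hi=[41] (size 1, min 41) -> median=33
Step 4: insert 50 -> lo=[29, 33] (size 2, max 33) hi=[41, 50] (size 2, min 41) -> median=37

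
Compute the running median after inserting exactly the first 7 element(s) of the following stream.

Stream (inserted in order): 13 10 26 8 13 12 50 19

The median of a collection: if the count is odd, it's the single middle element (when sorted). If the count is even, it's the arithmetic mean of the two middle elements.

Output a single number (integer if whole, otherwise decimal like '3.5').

Step 1: insert 13 -> lo=[13] (size 1, max 13) hi=[] (size 0) -> median=13
Step 2: insert 10 -> lo=[10] (size 1, max 10) hi=[13] (size 1, min 13) -> median=11.5
Step 3: insert 26 -> lo=[10, 13] (size 2, max 13) hi=[26] (size 1, min 26) -> median=13
Step 4: insert 8 -> lo=[8, 10] (size 2, max 10) hi=[13, 26] (size 2, min 13) -> median=11.5
Step 5: insert 13 -> lo=[8, 10, 13] (size 3, max 13) hi=[13, 26] (size 2, min 13) -> median=13
Step 6: insert 12 -> lo=[8, 10, 12] (size 3, max 12) hi=[13, 13, 26] (size 3, min 13) -> median=12.5
Step 7: insert 50 -> lo=[8, 10, 12, 13] (size 4, max 13) hi=[13, 26, 50] (size 3, min 13) -> median=13

Answer: 13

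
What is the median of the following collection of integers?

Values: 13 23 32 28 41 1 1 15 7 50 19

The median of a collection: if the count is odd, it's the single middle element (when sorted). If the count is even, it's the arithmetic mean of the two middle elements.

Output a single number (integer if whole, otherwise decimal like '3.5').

Answer: 19

Derivation:
Step 1: insert 13 -> lo=[13] (size 1, max 13) hi=[] (size 0) -> median=13
Step 2: insert 23 -> lo=[13] (size 1, max 13) hi=[23] (size 1, min 23) -> median=18
Step 3: insert 32 -> lo=[13, 23] (size 2, max 23) hi=[32] (size 1, min 32) -> median=23
Step 4: insert 28 -> lo=[13, 23] (size 2, max 23) hi=[28, 32] (size 2, min 28) -> median=25.5
Step 5: insert 41 -> lo=[13, 23, 28] (size 3, max 28) hi=[32, 41] (size 2, min 32) -> median=28
Step 6: insert 1 -> lo=[1, 13, 23] (size 3, max 23) hi=[28, 32, 41] (size 3, min 28) -> median=25.5
Step 7: insert 1 -> lo=[1, 1, 13, 23] (size 4, max 23) hi=[28, 32, 41] (size 3, min 28) -> median=23
Step 8: insert 15 -> lo=[1, 1, 13, 15] (size 4, max 15) hi=[23, 28, 32, 41] (size 4, min 23) -> median=19
Step 9: insert 7 -> lo=[1, 1, 7, 13, 15] (size 5, max 15) hi=[23, 28, 32, 41] (size 4, min 23) -> median=15
Step 10: insert 50 -> lo=[1, 1, 7, 13, 15] (size 5, max 15) hi=[23, 28, 32, 41, 50] (size 5, min 23) -> median=19
Step 11: insert 19 -> lo=[1, 1, 7, 13, 15, 19] (size 6, max 19) hi=[23, 28, 32, 41, 50] (size 5, min 23) -> median=19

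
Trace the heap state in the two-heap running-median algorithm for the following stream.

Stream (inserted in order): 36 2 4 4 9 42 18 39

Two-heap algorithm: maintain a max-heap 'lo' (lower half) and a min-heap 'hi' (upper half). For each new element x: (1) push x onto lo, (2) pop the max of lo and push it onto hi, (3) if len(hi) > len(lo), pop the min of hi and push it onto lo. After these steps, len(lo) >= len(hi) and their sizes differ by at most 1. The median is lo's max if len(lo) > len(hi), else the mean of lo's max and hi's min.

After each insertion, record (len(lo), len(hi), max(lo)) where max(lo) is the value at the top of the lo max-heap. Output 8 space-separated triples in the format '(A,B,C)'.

Step 1: insert 36 -> lo=[36] hi=[] -> (len(lo)=1, len(hi)=0, max(lo)=36)
Step 2: insert 2 -> lo=[2] hi=[36] -> (len(lo)=1, len(hi)=1, max(lo)=2)
Step 3: insert 4 -> lo=[2, 4] hi=[36] -> (len(lo)=2, len(hi)=1, max(lo)=4)
Step 4: insert 4 -> lo=[2, 4] hi=[4, 36] -> (len(lo)=2, len(hi)=2, max(lo)=4)
Step 5: insert 9 -> lo=[2, 4, 4] hi=[9, 36] -> (len(lo)=3, len(hi)=2, max(lo)=4)
Step 6: insert 42 -> lo=[2, 4, 4] hi=[9, 36, 42] -> (len(lo)=3, len(hi)=3, max(lo)=4)
Step 7: insert 18 -> lo=[2, 4, 4, 9] hi=[18, 36, 42] -> (len(lo)=4, len(hi)=3, max(lo)=9)
Step 8: insert 39 -> lo=[2, 4, 4, 9] hi=[18, 36, 39, 42] -> (len(lo)=4, len(hi)=4, max(lo)=9)

Answer: (1,0,36) (1,1,2) (2,1,4) (2,2,4) (3,2,4) (3,3,4) (4,3,9) (4,4,9)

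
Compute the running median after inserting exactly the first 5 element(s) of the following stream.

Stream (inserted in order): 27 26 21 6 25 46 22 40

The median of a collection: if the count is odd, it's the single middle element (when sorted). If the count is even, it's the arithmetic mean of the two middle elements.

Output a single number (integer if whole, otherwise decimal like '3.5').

Answer: 25

Derivation:
Step 1: insert 27 -> lo=[27] (size 1, max 27) hi=[] (size 0) -> median=27
Step 2: insert 26 -> lo=[26] (size 1, max 26) hi=[27] (size 1, min 27) -> median=26.5
Step 3: insert 21 -> lo=[21, 26] (size 2, max 26) hi=[27] (size 1, min 27) -> median=26
Step 4: insert 6 -> lo=[6, 21] (size 2, max 21) hi=[26, 27] (size 2, min 26) -> median=23.5
Step 5: insert 25 -> lo=[6, 21, 25] (size 3, max 25) hi=[26, 27] (size 2, min 26) -> median=25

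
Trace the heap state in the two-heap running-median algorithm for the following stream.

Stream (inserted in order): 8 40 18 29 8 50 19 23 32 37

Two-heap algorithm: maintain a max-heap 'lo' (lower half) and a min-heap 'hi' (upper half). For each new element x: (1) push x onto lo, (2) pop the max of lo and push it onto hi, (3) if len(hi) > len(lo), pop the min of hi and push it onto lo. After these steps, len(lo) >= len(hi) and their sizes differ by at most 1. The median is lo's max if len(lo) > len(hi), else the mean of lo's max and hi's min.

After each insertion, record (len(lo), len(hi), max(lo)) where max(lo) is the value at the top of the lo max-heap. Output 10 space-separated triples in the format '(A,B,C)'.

Answer: (1,0,8) (1,1,8) (2,1,18) (2,2,18) (3,2,18) (3,3,18) (4,3,19) (4,4,19) (5,4,23) (5,5,23)

Derivation:
Step 1: insert 8 -> lo=[8] hi=[] -> (len(lo)=1, len(hi)=0, max(lo)=8)
Step 2: insert 40 -> lo=[8] hi=[40] -> (len(lo)=1, len(hi)=1, max(lo)=8)
Step 3: insert 18 -> lo=[8, 18] hi=[40] -> (len(lo)=2, len(hi)=1, max(lo)=18)
Step 4: insert 29 -> lo=[8, 18] hi=[29, 40] -> (len(lo)=2, len(hi)=2, max(lo)=18)
Step 5: insert 8 -> lo=[8, 8, 18] hi=[29, 40] -> (len(lo)=3, len(hi)=2, max(lo)=18)
Step 6: insert 50 -> lo=[8, 8, 18] hi=[29, 40, 50] -> (len(lo)=3, len(hi)=3, max(lo)=18)
Step 7: insert 19 -> lo=[8, 8, 18, 19] hi=[29, 40, 50] -> (len(lo)=4, len(hi)=3, max(lo)=19)
Step 8: insert 23 -> lo=[8, 8, 18, 19] hi=[23, 29, 40, 50] -> (len(lo)=4, len(hi)=4, max(lo)=19)
Step 9: insert 32 -> lo=[8, 8, 18, 19, 23] hi=[29, 32, 40, 50] -> (len(lo)=5, len(hi)=4, max(lo)=23)
Step 10: insert 37 -> lo=[8, 8, 18, 19, 23] hi=[29, 32, 37, 40, 50] -> (len(lo)=5, len(hi)=5, max(lo)=23)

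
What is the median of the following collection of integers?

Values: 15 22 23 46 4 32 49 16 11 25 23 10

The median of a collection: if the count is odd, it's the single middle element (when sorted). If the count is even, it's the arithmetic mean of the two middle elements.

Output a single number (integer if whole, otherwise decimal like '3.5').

Answer: 22.5

Derivation:
Step 1: insert 15 -> lo=[15] (size 1, max 15) hi=[] (size 0) -> median=15
Step 2: insert 22 -> lo=[15] (size 1, max 15) hi=[22] (size 1, min 22) -> median=18.5
Step 3: insert 23 -> lo=[15, 22] (size 2, max 22) hi=[23] (size 1, min 23) -> median=22
Step 4: insert 46 -> lo=[15, 22] (size 2, max 22) hi=[23, 46] (size 2, min 23) -> median=22.5
Step 5: insert 4 -> lo=[4, 15, 22] (size 3, max 22) hi=[23, 46] (size 2, min 23) -> median=22
Step 6: insert 32 -> lo=[4, 15, 22] (size 3, max 22) hi=[23, 32, 46] (size 3, min 23) -> median=22.5
Step 7: insert 49 -> lo=[4, 15, 22, 23] (size 4, max 23) hi=[32, 46, 49] (size 3, min 32) -> median=23
Step 8: insert 16 -> lo=[4, 15, 16, 22] (size 4, max 22) hi=[23, 32, 46, 49] (size 4, min 23) -> median=22.5
Step 9: insert 11 -> lo=[4, 11, 15, 16, 22] (size 5, max 22) hi=[23, 32, 46, 49] (size 4, min 23) -> median=22
Step 10: insert 25 -> lo=[4, 11, 15, 16, 22] (size 5, max 22) hi=[23, 25, 32, 46, 49] (size 5, min 23) -> median=22.5
Step 11: insert 23 -> lo=[4, 11, 15, 16, 22, 23] (size 6, max 23) hi=[23, 25, 32, 46, 49] (size 5, min 23) -> median=23
Step 12: insert 10 -> lo=[4, 10, 11, 15, 16, 22] (size 6, max 22) hi=[23, 23, 25, 32, 46, 49] (size 6, min 23) -> median=22.5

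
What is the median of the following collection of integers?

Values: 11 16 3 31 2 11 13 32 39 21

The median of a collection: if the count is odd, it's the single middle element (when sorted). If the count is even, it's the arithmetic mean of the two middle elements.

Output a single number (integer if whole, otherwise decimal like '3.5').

Step 1: insert 11 -> lo=[11] (size 1, max 11) hi=[] (size 0) -> median=11
Step 2: insert 16 -> lo=[11] (size 1, max 11) hi=[16] (size 1, min 16) -> median=13.5
Step 3: insert 3 -> lo=[3, 11] (size 2, max 11) hi=[16] (size 1, min 16) -> median=11
Step 4: insert 31 -> lo=[3, 11] (size 2, max 11) hi=[16, 31] (size 2, min 16) -> median=13.5
Step 5: insert 2 -> lo=[2, 3, 11] (size 3, max 11) hi=[16, 31] (size 2, min 16) -> median=11
Step 6: insert 11 -> lo=[2, 3, 11] (size 3, max 11) hi=[11, 16, 31] (size 3, min 11) -> median=11
Step 7: insert 13 -> lo=[2, 3, 11, 11] (size 4, max 11) hi=[13, 16, 31] (size 3, min 13) -> median=11
Step 8: insert 32 -> lo=[2, 3, 11, 11] (size 4, max 11) hi=[13, 16, 31, 32] (size 4, min 13) -> median=12
Step 9: insert 39 -> lo=[2, 3, 11, 11, 13] (size 5, max 13) hi=[16, 31, 32, 39] (size 4, min 16) -> median=13
Step 10: insert 21 -> lo=[2, 3, 11, 11, 13] (size 5, max 13) hi=[16, 21, 31, 32, 39] (size 5, min 16) -> median=14.5

Answer: 14.5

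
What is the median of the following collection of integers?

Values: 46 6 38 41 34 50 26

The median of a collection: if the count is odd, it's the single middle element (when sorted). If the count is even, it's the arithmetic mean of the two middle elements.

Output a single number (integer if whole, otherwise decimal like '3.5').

Answer: 38

Derivation:
Step 1: insert 46 -> lo=[46] (size 1, max 46) hi=[] (size 0) -> median=46
Step 2: insert 6 -> lo=[6] (size 1, max 6) hi=[46] (size 1, min 46) -> median=26
Step 3: insert 38 -> lo=[6, 38] (size 2, max 38) hi=[46] (size 1, min 46) -> median=38
Step 4: insert 41 -> lo=[6, 38] (size 2, max 38) hi=[41, 46] (size 2, min 41) -> median=39.5
Step 5: insert 34 -> lo=[6, 34, 38] (size 3, max 38) hi=[41, 46] (size 2, min 41) -> median=38
Step 6: insert 50 -> lo=[6, 34, 38] (size 3, max 38) hi=[41, 46, 50] (size 3, min 41) -> median=39.5
Step 7: insert 26 -> lo=[6, 26, 34, 38] (size 4, max 38) hi=[41, 46, 50] (size 3, min 41) -> median=38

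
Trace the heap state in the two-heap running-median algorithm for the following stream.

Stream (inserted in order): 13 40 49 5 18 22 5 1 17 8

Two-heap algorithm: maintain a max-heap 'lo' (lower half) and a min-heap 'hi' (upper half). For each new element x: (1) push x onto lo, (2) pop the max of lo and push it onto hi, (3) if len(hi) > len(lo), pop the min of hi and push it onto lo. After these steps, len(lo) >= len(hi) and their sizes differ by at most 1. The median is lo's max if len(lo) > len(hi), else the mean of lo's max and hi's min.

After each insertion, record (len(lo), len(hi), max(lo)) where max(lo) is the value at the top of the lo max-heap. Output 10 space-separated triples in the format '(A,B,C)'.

Answer: (1,0,13) (1,1,13) (2,1,40) (2,2,13) (3,2,18) (3,3,18) (4,3,18) (4,4,13) (5,4,17) (5,5,13)

Derivation:
Step 1: insert 13 -> lo=[13] hi=[] -> (len(lo)=1, len(hi)=0, max(lo)=13)
Step 2: insert 40 -> lo=[13] hi=[40] -> (len(lo)=1, len(hi)=1, max(lo)=13)
Step 3: insert 49 -> lo=[13, 40] hi=[49] -> (len(lo)=2, len(hi)=1, max(lo)=40)
Step 4: insert 5 -> lo=[5, 13] hi=[40, 49] -> (len(lo)=2, len(hi)=2, max(lo)=13)
Step 5: insert 18 -> lo=[5, 13, 18] hi=[40, 49] -> (len(lo)=3, len(hi)=2, max(lo)=18)
Step 6: insert 22 -> lo=[5, 13, 18] hi=[22, 40, 49] -> (len(lo)=3, len(hi)=3, max(lo)=18)
Step 7: insert 5 -> lo=[5, 5, 13, 18] hi=[22, 40, 49] -> (len(lo)=4, len(hi)=3, max(lo)=18)
Step 8: insert 1 -> lo=[1, 5, 5, 13] hi=[18, 22, 40, 49] -> (len(lo)=4, len(hi)=4, max(lo)=13)
Step 9: insert 17 -> lo=[1, 5, 5, 13, 17] hi=[18, 22, 40, 49] -> (len(lo)=5, len(hi)=4, max(lo)=17)
Step 10: insert 8 -> lo=[1, 5, 5, 8, 13] hi=[17, 18, 22, 40, 49] -> (len(lo)=5, len(hi)=5, max(lo)=13)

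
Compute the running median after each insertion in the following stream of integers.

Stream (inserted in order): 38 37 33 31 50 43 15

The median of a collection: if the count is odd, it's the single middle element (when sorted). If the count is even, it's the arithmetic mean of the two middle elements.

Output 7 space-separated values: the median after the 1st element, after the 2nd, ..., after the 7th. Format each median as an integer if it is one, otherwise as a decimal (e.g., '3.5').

Step 1: insert 38 -> lo=[38] (size 1, max 38) hi=[] (size 0) -> median=38
Step 2: insert 37 -> lo=[37] (size 1, max 37) hi=[38] (size 1, min 38) -> median=37.5
Step 3: insert 33 -> lo=[33, 37] (size 2, max 37) hi=[38] (size 1, min 38) -> median=37
Step 4: insert 31 -> lo=[31, 33] (size 2, max 33) hi=[37, 38] (size 2, min 37) -> median=35
Step 5: insert 50 -> lo=[31, 33, 37] (size 3, max 37) hi=[38, 50] (size 2, min 38) -> median=37
Step 6: insert 43 -> lo=[31, 33, 37] (size 3, max 37) hi=[38, 43, 50] (size 3, min 38) -> median=37.5
Step 7: insert 15 -> lo=[15, 31, 33, 37] (size 4, max 37) hi=[38, 43, 50] (size 3, min 38) -> median=37

Answer: 38 37.5 37 35 37 37.5 37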